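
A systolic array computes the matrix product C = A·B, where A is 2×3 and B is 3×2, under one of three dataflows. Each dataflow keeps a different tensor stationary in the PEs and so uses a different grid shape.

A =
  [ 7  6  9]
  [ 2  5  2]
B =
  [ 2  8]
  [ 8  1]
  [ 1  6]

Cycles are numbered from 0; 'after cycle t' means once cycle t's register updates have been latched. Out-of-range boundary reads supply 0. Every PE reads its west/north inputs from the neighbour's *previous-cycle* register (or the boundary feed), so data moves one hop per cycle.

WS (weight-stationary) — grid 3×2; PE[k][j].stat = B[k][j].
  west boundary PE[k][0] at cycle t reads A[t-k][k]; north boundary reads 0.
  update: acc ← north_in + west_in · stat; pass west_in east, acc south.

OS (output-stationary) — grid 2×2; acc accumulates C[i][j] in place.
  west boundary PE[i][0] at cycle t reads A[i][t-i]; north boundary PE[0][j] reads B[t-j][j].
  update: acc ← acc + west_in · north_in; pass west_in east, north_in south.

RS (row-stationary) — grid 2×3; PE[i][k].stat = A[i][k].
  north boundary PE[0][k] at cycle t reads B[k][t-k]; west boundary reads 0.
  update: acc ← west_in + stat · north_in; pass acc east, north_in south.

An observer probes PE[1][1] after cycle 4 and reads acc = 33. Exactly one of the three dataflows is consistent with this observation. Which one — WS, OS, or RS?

dataflow = OS

WS (3×2 grid), PE[1][1]:
  cycle 0: PE[1][1] → acc 0, east 0, south 0
  cycle 1: PE[1][1] → acc 0, east 0, south 0
  cycle 2: PE[1][1] → acc 62, east 6, south 62
  cycle 3: PE[1][1] → acc 21, east 5, south 21
  cycle 4: PE[1][1] → acc 0, east 0, south 0
OS (2×2 grid), PE[1][1]:
  cycle 0: PE[1][1] → acc 0, east 0, south 0
  cycle 1: PE[1][1] → acc 0, east 0, south 0
  cycle 2: PE[1][1] → acc 16, east 2, south 8
  cycle 3: PE[1][1] → acc 21, east 5, south 1
  cycle 4: PE[1][1] → acc 33, east 2, south 6
RS (2×3 grid), PE[1][1]:
  cycle 0: PE[1][1] → acc 0, east 0, south 0
  cycle 1: PE[1][1] → acc 0, east 0, south 0
  cycle 2: PE[1][1] → acc 44, east 44, south 8
  cycle 3: PE[1][1] → acc 21, east 21, south 1
  cycle 4: PE[1][1] → acc 0, east 0, south 0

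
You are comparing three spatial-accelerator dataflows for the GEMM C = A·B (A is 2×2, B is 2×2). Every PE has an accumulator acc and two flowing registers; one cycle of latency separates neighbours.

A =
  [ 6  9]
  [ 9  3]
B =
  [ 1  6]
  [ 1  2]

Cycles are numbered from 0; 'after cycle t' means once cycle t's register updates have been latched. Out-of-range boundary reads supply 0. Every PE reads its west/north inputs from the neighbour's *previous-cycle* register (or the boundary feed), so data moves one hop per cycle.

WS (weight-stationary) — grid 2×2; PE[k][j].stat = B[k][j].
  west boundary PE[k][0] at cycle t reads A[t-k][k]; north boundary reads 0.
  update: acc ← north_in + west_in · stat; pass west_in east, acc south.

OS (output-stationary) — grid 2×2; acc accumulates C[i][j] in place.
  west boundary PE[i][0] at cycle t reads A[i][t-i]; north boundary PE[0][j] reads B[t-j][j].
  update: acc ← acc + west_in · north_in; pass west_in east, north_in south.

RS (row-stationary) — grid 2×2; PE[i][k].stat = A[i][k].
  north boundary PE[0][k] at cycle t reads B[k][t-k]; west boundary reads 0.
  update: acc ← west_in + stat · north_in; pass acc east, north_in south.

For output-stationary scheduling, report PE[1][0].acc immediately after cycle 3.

OS on a 2×2 grid — tracing PE[1][0] and its feeders:
  @0  [0,0]  acc 6  |  →6  ↓1
  @0  [1,0]  acc 0  |  →0  ↓0
  @1  [0,0]  acc 15  |  →9  ↓1
  @1  [1,0]  acc 9  |  →9  ↓1
  @2  [0,0]  acc 15  |  →0  ↓0
  @2  [1,0]  acc 12  |  →3  ↓1
  @3  [0,0]  acc 15  |  →0  ↓0
  @3  [1,0]  acc 12  |  →0  ↓0

PE[1][0].acc = 12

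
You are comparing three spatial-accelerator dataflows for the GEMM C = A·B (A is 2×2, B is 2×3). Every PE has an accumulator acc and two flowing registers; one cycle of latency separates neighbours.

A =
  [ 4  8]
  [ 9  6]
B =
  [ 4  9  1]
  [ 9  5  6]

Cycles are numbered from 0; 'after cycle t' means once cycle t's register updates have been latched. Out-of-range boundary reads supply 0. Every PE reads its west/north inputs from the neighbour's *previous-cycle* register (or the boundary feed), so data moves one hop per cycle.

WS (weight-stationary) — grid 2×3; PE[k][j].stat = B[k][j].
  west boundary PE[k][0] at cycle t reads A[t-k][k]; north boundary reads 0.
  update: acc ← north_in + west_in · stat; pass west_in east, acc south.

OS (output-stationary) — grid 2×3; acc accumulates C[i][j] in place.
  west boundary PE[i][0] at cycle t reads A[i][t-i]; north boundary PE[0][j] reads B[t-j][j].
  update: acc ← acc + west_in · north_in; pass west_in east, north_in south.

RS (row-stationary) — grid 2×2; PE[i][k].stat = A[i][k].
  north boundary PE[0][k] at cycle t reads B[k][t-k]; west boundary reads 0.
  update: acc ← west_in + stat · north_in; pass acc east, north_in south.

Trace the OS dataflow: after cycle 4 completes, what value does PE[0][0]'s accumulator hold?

OS 2×3: PE[0][0] cycle-by-cycle (with neighbour feeds):
  t=0 PE[0][0]: acc=16 h=4 v=4
  t=1 PE[0][0]: acc=88 h=8 v=9
  t=2 PE[0][0]: acc=88 h=0 v=0
  t=3 PE[0][0]: acc=88 h=0 v=0
  t=4 PE[0][0]: acc=88 h=0 v=0

PE[0][0].acc = 88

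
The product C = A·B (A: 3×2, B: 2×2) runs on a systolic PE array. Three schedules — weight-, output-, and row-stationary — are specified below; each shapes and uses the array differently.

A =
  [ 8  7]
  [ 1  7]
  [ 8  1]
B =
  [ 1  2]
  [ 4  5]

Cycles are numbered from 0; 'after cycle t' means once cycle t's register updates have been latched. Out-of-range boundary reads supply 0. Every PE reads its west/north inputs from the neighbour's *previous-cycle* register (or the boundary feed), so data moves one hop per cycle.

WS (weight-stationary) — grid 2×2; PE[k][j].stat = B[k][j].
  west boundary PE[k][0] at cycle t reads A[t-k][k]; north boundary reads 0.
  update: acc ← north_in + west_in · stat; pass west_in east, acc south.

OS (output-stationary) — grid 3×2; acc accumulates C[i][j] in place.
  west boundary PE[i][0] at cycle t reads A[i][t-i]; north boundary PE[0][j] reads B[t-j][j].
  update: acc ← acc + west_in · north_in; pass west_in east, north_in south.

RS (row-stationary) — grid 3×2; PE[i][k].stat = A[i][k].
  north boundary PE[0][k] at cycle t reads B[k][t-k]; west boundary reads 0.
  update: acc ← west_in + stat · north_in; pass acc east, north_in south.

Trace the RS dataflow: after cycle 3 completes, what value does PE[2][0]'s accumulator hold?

RS on a 3×2 grid — tracing PE[2][0] and its feeders:
  after 0 — PE[1][0] acc=0, pass-E 0, pass-S 0
  after 0 — PE[2][0] acc=0, pass-E 0, pass-S 0
  after 1 — PE[1][0] acc=1, pass-E 1, pass-S 1
  after 1 — PE[2][0] acc=0, pass-E 0, pass-S 0
  after 2 — PE[1][0] acc=2, pass-E 2, pass-S 2
  after 2 — PE[2][0] acc=8, pass-E 8, pass-S 1
  after 3 — PE[1][0] acc=0, pass-E 0, pass-S 0
  after 3 — PE[2][0] acc=16, pass-E 16, pass-S 2

PE[2][0].acc = 16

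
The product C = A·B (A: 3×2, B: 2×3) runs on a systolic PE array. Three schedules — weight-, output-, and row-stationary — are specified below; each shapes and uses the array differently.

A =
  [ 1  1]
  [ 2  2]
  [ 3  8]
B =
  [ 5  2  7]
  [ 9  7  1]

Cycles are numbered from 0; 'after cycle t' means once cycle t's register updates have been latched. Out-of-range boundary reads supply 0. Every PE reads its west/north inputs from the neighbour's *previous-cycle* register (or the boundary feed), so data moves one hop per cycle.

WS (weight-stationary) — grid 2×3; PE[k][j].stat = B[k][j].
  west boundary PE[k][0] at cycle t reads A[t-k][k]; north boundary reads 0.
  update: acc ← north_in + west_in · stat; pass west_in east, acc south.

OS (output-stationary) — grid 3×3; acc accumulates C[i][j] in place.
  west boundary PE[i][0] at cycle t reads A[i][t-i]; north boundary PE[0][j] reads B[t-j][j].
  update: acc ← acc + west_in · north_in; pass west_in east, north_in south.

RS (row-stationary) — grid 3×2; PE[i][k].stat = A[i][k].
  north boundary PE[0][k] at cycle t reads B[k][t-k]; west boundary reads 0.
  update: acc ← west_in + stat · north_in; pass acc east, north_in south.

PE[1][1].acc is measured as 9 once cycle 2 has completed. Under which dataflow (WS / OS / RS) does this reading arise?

dataflow = WS

Under WS (2×3), PE[1][1]:
  0: (1,1).acc=0  regs=<0,0>
  1: (1,1).acc=0  regs=<0,0>
  2: (1,1).acc=9  regs=<1,9>
Under OS (3×3), PE[1][1]:
  0: (1,1).acc=0  regs=<0,0>
  1: (1,1).acc=0  regs=<0,0>
  2: (1,1).acc=4  regs=<2,2>
Under RS (3×2), PE[1][1]:
  0: (1,1).acc=0  regs=<0,0>
  1: (1,1).acc=0  regs=<0,0>
  2: (1,1).acc=28  regs=<28,9>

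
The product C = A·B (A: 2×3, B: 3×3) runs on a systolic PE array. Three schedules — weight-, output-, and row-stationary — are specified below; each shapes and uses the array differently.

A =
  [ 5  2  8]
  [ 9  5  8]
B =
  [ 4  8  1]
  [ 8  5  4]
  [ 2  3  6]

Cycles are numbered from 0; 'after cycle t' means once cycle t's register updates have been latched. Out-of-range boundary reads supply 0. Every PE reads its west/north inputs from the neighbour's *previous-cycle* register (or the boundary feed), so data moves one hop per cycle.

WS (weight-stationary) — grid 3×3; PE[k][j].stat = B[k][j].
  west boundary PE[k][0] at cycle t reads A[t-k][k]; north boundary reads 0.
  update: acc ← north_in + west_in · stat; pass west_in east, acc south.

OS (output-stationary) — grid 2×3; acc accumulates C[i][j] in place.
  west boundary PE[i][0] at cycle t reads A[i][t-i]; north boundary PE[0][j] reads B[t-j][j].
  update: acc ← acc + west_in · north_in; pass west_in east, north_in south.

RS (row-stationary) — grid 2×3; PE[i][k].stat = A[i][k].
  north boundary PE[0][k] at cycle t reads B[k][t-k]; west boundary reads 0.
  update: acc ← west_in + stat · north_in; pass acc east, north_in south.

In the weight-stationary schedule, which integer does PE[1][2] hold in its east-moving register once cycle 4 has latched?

WS on a 3×3 grid — tracing PE[1][2] and its feeders:
  c0 r0c2: 0 / 0 / 0
  c0 r1c1: 0 / 0 / 0
  c0 r1c2: 0 / 0 / 0
  c1 r0c2: 0 / 0 / 0
  c1 r1c1: 0 / 0 / 0
  c1 r1c2: 0 / 0 / 0
  c2 r0c2: 5 / 5 / 5
  c2 r1c1: 50 / 2 / 50
  c2 r1c2: 0 / 0 / 0
  c3 r0c2: 9 / 9 / 9
  c3 r1c1: 97 / 5 / 97
  c3 r1c2: 13 / 2 / 13
  c4 r0c2: 0 / 0 / 0
  c4 r1c1: 0 / 0 / 0
  c4 r1c2: 29 / 5 / 29

register = 5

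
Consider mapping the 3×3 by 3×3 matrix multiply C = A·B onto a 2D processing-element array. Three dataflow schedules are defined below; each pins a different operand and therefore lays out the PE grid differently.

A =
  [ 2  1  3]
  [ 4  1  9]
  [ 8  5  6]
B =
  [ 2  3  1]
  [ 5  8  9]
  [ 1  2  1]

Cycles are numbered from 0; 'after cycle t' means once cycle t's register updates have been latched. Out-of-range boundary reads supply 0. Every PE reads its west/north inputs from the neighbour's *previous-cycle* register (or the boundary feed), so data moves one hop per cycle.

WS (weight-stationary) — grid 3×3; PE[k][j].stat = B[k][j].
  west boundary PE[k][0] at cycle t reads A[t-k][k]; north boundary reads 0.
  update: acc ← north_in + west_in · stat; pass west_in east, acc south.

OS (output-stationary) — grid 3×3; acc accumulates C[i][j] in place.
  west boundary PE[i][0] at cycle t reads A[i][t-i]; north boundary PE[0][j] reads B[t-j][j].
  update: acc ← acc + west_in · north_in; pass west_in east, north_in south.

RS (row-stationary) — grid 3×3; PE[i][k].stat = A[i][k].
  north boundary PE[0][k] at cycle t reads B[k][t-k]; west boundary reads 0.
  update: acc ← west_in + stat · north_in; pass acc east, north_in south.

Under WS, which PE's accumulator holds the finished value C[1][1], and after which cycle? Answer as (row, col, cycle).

(row, col, cycle) = (2, 1, 4)

Under WS, C[1][1] lands at PE[2][1]:
  0: (2,1).acc=0  regs=<0,0>
  1: (2,1).acc=0  regs=<0,0>
  2: (2,1).acc=0  regs=<0,0>
  3: (2,1).acc=20  regs=<3,20>
  4: (2,1).acc=38  regs=<9,38>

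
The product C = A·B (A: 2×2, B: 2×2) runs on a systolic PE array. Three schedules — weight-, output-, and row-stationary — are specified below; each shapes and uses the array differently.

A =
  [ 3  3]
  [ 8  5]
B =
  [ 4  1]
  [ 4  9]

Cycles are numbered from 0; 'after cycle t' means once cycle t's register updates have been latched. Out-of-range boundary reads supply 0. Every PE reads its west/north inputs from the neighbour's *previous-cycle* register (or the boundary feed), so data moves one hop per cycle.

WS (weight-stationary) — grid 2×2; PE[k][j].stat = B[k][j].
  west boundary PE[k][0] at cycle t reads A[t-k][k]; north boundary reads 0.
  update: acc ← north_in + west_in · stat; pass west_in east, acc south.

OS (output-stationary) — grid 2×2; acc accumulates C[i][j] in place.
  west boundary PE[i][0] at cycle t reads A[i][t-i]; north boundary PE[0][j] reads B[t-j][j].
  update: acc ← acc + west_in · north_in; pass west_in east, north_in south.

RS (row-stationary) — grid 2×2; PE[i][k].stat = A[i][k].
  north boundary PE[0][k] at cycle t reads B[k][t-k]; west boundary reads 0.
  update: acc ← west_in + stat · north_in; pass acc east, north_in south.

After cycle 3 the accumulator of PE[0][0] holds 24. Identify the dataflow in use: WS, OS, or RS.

dataflow = OS

Under WS (2×2), PE[0][0]:
  after 0 — PE[0][0] acc=12, pass-E 3, pass-S 12
  after 1 — PE[0][0] acc=32, pass-E 8, pass-S 32
  after 2 — PE[0][0] acc=0, pass-E 0, pass-S 0
  after 3 — PE[0][0] acc=0, pass-E 0, pass-S 0
Under OS (2×2), PE[0][0]:
  after 0 — PE[0][0] acc=12, pass-E 3, pass-S 4
  after 1 — PE[0][0] acc=24, pass-E 3, pass-S 4
  after 2 — PE[0][0] acc=24, pass-E 0, pass-S 0
  after 3 — PE[0][0] acc=24, pass-E 0, pass-S 0
Under RS (2×2), PE[0][0]:
  after 0 — PE[0][0] acc=12, pass-E 12, pass-S 4
  after 1 — PE[0][0] acc=3, pass-E 3, pass-S 1
  after 2 — PE[0][0] acc=0, pass-E 0, pass-S 0
  after 3 — PE[0][0] acc=0, pass-E 0, pass-S 0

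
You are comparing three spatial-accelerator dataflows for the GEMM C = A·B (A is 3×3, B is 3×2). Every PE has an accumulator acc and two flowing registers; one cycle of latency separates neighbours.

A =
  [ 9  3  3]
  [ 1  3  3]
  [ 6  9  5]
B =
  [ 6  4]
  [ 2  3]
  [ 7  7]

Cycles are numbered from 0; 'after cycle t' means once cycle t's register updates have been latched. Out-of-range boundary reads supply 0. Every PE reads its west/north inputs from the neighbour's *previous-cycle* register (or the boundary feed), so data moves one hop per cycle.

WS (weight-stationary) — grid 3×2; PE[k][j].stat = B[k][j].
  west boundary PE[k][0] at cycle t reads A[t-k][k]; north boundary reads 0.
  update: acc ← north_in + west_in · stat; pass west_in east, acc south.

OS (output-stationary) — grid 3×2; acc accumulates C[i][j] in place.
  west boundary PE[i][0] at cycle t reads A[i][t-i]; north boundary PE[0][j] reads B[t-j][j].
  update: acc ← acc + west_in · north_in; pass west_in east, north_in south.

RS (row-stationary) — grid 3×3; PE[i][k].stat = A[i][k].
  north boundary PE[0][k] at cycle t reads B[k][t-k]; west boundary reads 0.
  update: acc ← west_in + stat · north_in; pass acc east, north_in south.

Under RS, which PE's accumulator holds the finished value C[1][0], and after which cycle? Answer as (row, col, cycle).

Under RS, C[1][0] lands at PE[1][2]:
  0: (1,2).acc=0  regs=<0,0>
  1: (1,2).acc=0  regs=<0,0>
  2: (1,2).acc=0  regs=<0,0>
  3: (1,2).acc=33  regs=<33,7>

(row, col, cycle) = (1, 2, 3)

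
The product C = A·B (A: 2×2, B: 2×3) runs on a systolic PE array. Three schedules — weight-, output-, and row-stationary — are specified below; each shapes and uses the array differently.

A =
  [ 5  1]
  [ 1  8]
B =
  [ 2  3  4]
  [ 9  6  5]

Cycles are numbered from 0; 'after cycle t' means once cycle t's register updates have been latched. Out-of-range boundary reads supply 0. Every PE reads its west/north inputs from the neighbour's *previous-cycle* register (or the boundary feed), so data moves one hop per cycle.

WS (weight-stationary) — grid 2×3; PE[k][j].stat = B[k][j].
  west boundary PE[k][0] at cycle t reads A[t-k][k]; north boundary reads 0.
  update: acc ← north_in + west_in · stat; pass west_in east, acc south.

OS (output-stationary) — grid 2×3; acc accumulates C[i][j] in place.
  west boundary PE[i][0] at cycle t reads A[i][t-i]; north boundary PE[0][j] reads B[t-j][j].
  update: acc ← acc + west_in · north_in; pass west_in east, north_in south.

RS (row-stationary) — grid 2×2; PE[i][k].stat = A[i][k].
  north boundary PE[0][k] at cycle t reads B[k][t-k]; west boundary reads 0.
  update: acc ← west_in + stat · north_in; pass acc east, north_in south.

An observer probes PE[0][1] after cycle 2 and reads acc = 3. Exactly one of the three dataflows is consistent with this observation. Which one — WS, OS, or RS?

Under WS (2×3), PE[0][1]:
  [0] (0,1) acc=0 (h:0 v:0)
  [1] (0,1) acc=15 (h:5 v:15)
  [2] (0,1) acc=3 (h:1 v:3)
Under OS (2×3), PE[0][1]:
  [0] (0,1) acc=0 (h:0 v:0)
  [1] (0,1) acc=15 (h:5 v:3)
  [2] (0,1) acc=21 (h:1 v:6)
Under RS (2×2), PE[0][1]:
  [0] (0,1) acc=0 (h:0 v:0)
  [1] (0,1) acc=19 (h:19 v:9)
  [2] (0,1) acc=21 (h:21 v:6)

dataflow = WS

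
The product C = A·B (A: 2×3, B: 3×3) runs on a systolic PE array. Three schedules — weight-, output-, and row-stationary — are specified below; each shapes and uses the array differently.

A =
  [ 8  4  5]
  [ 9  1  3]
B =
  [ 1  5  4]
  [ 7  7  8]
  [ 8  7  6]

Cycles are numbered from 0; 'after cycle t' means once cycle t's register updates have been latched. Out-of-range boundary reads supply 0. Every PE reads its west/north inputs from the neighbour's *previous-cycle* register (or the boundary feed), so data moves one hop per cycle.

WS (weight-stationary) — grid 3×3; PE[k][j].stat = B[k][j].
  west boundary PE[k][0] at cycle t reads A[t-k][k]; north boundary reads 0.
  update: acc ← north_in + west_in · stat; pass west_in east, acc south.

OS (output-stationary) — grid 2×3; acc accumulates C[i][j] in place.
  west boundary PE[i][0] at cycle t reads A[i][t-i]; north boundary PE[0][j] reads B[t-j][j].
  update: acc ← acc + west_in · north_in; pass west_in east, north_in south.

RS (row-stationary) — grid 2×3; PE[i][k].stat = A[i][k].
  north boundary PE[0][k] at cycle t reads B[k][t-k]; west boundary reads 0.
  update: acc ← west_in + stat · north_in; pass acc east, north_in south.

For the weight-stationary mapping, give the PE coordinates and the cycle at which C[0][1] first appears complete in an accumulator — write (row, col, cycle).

WS — PE[2][1] is where C[0][1] collects:
  cycle 0: PE[2][1] → acc 0, east 0, south 0
  cycle 1: PE[2][1] → acc 0, east 0, south 0
  cycle 2: PE[2][1] → acc 0, east 0, south 0
  cycle 3: PE[2][1] → acc 103, east 5, south 103

(row, col, cycle) = (2, 1, 3)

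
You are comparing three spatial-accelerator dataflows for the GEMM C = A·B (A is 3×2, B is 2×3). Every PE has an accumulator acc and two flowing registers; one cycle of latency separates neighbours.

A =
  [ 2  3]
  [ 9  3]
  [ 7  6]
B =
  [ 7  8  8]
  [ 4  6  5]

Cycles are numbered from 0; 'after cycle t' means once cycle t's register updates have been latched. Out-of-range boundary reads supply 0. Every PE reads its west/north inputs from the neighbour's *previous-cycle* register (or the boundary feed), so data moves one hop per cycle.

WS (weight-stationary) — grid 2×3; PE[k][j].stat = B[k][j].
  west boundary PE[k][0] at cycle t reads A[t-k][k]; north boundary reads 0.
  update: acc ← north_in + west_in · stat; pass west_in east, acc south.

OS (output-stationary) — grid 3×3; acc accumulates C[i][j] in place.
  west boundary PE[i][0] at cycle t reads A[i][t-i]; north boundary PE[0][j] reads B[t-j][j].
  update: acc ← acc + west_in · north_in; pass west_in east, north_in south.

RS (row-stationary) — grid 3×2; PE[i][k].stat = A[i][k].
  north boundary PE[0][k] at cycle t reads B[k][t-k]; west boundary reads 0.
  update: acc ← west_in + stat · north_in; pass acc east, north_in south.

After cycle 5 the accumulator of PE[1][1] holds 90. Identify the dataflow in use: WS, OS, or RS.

WS (2×3 grid), PE[1][1]:
  [0] (1,1) acc=0 (h:0 v:0)
  [1] (1,1) acc=0 (h:0 v:0)
  [2] (1,1) acc=34 (h:3 v:34)
  [3] (1,1) acc=90 (h:3 v:90)
  [4] (1,1) acc=92 (h:6 v:92)
  [5] (1,1) acc=0 (h:0 v:0)
OS (3×3 grid), PE[1][1]:
  [0] (1,1) acc=0 (h:0 v:0)
  [1] (1,1) acc=0 (h:0 v:0)
  [2] (1,1) acc=72 (h:9 v:8)
  [3] (1,1) acc=90 (h:3 v:6)
  [4] (1,1) acc=90 (h:0 v:0)
  [5] (1,1) acc=90 (h:0 v:0)
RS (3×2 grid), PE[1][1]:
  [0] (1,1) acc=0 (h:0 v:0)
  [1] (1,1) acc=0 (h:0 v:0)
  [2] (1,1) acc=75 (h:75 v:4)
  [3] (1,1) acc=90 (h:90 v:6)
  [4] (1,1) acc=87 (h:87 v:5)
  [5] (1,1) acc=0 (h:0 v:0)

dataflow = OS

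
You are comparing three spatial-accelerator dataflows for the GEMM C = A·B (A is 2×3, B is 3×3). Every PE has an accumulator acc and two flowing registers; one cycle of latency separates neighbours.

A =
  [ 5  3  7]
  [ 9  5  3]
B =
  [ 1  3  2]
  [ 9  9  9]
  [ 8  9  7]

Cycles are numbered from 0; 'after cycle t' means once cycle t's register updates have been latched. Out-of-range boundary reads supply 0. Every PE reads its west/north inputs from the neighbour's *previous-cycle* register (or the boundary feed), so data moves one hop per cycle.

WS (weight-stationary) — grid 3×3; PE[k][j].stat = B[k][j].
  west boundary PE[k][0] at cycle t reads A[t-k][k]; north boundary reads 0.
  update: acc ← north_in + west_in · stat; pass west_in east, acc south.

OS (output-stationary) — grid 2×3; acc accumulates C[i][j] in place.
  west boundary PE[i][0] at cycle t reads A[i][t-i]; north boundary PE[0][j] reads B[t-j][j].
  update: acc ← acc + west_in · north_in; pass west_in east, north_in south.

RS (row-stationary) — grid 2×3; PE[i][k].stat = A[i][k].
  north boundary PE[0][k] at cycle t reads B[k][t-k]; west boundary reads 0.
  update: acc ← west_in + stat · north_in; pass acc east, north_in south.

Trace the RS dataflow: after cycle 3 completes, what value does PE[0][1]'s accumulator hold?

RS 2×3: PE[0][1] cycle-by-cycle (with neighbour feeds):
  step 0 · PE0,0: acc=5; fwd→5 fwd↓1
  step 0 · PE0,1: acc=0; fwd→0 fwd↓0
  step 1 · PE0,0: acc=15; fwd→15 fwd↓3
  step 1 · PE0,1: acc=32; fwd→32 fwd↓9
  step 2 · PE0,0: acc=10; fwd→10 fwd↓2
  step 2 · PE0,1: acc=42; fwd→42 fwd↓9
  step 3 · PE0,0: acc=0; fwd→0 fwd↓0
  step 3 · PE0,1: acc=37; fwd→37 fwd↓9

PE[0][1].acc = 37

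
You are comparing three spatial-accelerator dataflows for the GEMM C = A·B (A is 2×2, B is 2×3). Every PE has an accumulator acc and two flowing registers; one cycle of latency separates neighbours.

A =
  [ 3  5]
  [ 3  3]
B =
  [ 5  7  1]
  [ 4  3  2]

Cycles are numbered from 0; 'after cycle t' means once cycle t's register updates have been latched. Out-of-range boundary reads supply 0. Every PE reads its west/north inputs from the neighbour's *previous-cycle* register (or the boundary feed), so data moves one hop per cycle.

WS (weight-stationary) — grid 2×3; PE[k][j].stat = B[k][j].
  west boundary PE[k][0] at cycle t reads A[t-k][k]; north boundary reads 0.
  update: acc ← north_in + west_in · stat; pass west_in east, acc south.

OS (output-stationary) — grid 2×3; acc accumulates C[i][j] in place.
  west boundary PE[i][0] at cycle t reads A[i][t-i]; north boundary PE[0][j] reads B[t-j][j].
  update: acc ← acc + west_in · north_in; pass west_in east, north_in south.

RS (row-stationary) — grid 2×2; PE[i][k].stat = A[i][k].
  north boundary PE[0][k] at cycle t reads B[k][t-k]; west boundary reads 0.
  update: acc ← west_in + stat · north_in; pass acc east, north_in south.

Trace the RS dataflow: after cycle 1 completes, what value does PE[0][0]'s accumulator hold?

PE[0][0].acc = 21

RS on a 2×2 grid — tracing PE[0][0] and its feeders:
  after 0 — PE[0][0] acc=15, pass-E 15, pass-S 5
  after 1 — PE[0][0] acc=21, pass-E 21, pass-S 7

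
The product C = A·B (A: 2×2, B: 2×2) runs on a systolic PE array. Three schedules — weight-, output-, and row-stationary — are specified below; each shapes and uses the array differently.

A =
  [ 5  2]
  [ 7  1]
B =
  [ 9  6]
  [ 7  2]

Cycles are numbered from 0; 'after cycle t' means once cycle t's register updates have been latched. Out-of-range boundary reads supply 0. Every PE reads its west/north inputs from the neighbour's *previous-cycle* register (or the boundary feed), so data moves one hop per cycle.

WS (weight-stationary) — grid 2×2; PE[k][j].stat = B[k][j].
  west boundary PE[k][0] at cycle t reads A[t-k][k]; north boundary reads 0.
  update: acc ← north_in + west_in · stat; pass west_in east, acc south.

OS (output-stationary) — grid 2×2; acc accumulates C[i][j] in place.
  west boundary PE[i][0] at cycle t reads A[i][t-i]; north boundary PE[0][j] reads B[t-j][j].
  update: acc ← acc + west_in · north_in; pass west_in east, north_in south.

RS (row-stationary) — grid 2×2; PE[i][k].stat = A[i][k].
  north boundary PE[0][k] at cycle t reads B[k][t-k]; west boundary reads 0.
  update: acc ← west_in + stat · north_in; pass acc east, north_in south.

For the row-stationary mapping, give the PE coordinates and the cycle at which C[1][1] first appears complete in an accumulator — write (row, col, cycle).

(row, col, cycle) = (1, 1, 3)

RS: C[1][1] accumulates in PE[1][1]:
  t=0 PE[1][1]: acc=0 h=0 v=0
  t=1 PE[1][1]: acc=0 h=0 v=0
  t=2 PE[1][1]: acc=70 h=70 v=7
  t=3 PE[1][1]: acc=44 h=44 v=2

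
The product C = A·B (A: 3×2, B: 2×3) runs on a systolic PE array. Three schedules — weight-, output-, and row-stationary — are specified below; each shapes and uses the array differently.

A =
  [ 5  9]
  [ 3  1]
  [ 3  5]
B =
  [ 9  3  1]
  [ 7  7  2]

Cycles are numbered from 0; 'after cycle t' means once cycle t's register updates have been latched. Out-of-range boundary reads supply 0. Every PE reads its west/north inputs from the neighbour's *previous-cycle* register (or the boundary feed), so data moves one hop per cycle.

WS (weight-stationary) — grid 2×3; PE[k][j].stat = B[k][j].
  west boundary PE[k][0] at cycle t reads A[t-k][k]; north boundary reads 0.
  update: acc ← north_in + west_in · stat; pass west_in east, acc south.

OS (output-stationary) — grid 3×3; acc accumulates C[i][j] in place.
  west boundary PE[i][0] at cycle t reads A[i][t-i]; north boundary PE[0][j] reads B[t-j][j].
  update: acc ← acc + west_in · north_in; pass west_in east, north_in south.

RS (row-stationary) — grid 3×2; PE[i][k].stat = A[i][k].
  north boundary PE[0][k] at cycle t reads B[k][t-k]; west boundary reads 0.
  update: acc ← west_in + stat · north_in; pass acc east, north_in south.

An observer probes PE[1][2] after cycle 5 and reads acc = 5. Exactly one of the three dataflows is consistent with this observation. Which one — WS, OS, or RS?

dataflow = OS

— WS: 2×3; PE[1][2] trace:
  0: (1,2).acc=0  regs=<0,0>
  1: (1,2).acc=0  regs=<0,0>
  2: (1,2).acc=0  regs=<0,0>
  3: (1,2).acc=23  regs=<9,23>
  4: (1,2).acc=5  regs=<1,5>
  5: (1,2).acc=13  regs=<5,13>
— OS: 3×3; PE[1][2] trace:
  0: (1,2).acc=0  regs=<0,0>
  1: (1,2).acc=0  regs=<0,0>
  2: (1,2).acc=0  regs=<0,0>
  3: (1,2).acc=3  regs=<3,1>
  4: (1,2).acc=5  regs=<1,2>
  5: (1,2).acc=5  regs=<0,0>
RS (3×2): PE[1][2] does not exist.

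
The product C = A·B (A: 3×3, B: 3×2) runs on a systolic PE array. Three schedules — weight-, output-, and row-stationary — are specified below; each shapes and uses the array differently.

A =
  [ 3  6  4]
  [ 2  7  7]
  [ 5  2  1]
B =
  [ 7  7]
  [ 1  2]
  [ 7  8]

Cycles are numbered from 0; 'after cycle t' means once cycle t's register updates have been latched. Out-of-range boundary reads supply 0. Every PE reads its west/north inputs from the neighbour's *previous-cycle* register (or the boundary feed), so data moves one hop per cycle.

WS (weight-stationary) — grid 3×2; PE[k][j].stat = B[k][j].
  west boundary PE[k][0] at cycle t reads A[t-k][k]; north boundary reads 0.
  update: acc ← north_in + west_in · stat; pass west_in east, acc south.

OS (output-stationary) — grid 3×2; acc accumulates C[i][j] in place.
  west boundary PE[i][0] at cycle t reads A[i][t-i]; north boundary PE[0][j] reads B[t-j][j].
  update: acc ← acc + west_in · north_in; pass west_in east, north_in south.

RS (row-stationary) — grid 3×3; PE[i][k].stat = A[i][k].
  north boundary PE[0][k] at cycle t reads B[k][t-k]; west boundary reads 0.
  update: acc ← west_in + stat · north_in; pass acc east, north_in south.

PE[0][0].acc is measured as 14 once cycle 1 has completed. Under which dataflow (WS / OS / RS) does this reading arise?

WS (3×2 grid), PE[0][0]:
  cycle 0: PE[0][0] → acc 21, east 3, south 21
  cycle 1: PE[0][0] → acc 14, east 2, south 14
OS (3×2 grid), PE[0][0]:
  cycle 0: PE[0][0] → acc 21, east 3, south 7
  cycle 1: PE[0][0] → acc 27, east 6, south 1
RS (3×3 grid), PE[0][0]:
  cycle 0: PE[0][0] → acc 21, east 21, south 7
  cycle 1: PE[0][0] → acc 21, east 21, south 7

dataflow = WS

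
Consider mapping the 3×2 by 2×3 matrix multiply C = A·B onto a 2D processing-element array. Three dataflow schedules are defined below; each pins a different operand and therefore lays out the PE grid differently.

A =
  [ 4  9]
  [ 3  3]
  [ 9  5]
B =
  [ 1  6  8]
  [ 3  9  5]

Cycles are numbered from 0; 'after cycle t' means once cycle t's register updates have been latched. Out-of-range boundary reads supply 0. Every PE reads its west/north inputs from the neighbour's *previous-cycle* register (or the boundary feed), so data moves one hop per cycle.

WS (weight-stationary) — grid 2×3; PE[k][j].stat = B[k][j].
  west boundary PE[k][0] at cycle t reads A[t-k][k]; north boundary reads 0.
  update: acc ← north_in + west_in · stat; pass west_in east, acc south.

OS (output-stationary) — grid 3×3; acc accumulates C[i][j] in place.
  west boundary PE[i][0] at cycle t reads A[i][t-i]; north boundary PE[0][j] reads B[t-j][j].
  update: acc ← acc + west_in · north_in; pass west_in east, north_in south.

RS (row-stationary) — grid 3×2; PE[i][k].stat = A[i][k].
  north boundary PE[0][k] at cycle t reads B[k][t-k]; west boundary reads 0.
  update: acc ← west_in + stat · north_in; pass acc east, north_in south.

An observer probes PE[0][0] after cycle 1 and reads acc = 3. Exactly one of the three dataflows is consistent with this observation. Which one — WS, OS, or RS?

dataflow = WS

— WS: 2×3; PE[0][0] trace:
  after 0 — PE[0][0] acc=4, pass-E 4, pass-S 4
  after 1 — PE[0][0] acc=3, pass-E 3, pass-S 3
— OS: 3×3; PE[0][0] trace:
  after 0 — PE[0][0] acc=4, pass-E 4, pass-S 1
  after 1 — PE[0][0] acc=31, pass-E 9, pass-S 3
— RS: 3×2; PE[0][0] trace:
  after 0 — PE[0][0] acc=4, pass-E 4, pass-S 1
  after 1 — PE[0][0] acc=24, pass-E 24, pass-S 6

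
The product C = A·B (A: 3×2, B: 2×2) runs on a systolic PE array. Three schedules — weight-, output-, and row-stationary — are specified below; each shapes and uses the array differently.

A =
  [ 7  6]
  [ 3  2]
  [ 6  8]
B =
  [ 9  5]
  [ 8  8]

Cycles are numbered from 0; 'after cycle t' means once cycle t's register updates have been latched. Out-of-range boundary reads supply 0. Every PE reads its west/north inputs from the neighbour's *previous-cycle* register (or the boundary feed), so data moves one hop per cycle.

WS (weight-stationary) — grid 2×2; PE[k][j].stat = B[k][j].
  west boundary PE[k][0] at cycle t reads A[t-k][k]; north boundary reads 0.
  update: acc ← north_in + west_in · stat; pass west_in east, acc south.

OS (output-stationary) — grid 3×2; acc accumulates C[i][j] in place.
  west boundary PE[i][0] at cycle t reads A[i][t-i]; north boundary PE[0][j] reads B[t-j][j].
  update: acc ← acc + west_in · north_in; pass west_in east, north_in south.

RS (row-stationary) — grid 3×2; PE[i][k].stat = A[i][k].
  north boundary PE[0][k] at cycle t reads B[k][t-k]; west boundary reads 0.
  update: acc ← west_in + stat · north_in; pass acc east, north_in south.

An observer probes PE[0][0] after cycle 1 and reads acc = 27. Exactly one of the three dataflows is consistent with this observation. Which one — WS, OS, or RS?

WS (2×2 grid), PE[0][0]:
  @0  [0,0]  acc 63  |  →7  ↓63
  @1  [0,0]  acc 27  |  →3  ↓27
OS (3×2 grid), PE[0][0]:
  @0  [0,0]  acc 63  |  →7  ↓9
  @1  [0,0]  acc 111  |  →6  ↓8
RS (3×2 grid), PE[0][0]:
  @0  [0,0]  acc 63  |  →63  ↓9
  @1  [0,0]  acc 35  |  →35  ↓5

dataflow = WS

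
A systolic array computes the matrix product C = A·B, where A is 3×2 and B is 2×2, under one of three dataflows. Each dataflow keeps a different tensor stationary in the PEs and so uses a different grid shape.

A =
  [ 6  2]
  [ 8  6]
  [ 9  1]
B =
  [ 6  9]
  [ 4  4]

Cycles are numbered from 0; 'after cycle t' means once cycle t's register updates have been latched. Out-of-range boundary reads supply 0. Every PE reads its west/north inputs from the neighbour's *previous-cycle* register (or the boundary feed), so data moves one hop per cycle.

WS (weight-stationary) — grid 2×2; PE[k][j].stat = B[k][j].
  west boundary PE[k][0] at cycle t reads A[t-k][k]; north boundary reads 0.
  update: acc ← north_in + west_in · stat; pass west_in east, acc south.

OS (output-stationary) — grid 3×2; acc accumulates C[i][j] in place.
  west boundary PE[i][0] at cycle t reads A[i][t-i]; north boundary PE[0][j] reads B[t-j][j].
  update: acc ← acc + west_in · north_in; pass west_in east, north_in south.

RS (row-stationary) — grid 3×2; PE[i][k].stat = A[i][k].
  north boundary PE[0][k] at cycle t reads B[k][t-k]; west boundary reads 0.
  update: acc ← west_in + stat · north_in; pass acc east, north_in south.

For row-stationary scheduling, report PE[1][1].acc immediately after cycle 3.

RS (3×2). Following PE[1][1] plus its west/north inputs:
  0: (0,1).acc=0  regs=<0,0>
  0: (1,0).acc=0  regs=<0,0>
  0: (1,1).acc=0  regs=<0,0>
  1: (0,1).acc=44  regs=<44,4>
  1: (1,0).acc=48  regs=<48,6>
  1: (1,1).acc=0  regs=<0,0>
  2: (0,1).acc=62  regs=<62,4>
  2: (1,0).acc=72  regs=<72,9>
  2: (1,1).acc=72  regs=<72,4>
  3: (0,1).acc=0  regs=<0,0>
  3: (1,0).acc=0  regs=<0,0>
  3: (1,1).acc=96  regs=<96,4>

PE[1][1].acc = 96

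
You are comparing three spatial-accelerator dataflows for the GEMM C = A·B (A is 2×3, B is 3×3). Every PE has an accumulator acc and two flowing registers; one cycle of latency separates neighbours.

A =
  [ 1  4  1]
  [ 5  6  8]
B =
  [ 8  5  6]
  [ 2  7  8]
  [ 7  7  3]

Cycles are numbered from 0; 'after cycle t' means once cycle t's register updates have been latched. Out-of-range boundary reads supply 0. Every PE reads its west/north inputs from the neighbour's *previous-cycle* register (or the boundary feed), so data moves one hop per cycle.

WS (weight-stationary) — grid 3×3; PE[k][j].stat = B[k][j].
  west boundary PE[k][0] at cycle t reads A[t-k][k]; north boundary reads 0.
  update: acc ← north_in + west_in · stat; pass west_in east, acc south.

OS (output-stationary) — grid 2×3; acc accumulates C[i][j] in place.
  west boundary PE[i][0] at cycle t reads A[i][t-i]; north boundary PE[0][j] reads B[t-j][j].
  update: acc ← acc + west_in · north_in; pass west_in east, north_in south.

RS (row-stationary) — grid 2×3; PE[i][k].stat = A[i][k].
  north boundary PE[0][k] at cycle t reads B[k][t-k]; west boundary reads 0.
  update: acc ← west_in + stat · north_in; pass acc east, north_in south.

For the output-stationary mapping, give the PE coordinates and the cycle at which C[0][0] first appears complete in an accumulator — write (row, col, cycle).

(row, col, cycle) = (0, 0, 2)

OS — PE[0][0] is where C[0][0] collects:
  step 0 · PE0,0: acc=8; fwd→1 fwd↓8
  step 1 · PE0,0: acc=16; fwd→4 fwd↓2
  step 2 · PE0,0: acc=23; fwd→1 fwd↓7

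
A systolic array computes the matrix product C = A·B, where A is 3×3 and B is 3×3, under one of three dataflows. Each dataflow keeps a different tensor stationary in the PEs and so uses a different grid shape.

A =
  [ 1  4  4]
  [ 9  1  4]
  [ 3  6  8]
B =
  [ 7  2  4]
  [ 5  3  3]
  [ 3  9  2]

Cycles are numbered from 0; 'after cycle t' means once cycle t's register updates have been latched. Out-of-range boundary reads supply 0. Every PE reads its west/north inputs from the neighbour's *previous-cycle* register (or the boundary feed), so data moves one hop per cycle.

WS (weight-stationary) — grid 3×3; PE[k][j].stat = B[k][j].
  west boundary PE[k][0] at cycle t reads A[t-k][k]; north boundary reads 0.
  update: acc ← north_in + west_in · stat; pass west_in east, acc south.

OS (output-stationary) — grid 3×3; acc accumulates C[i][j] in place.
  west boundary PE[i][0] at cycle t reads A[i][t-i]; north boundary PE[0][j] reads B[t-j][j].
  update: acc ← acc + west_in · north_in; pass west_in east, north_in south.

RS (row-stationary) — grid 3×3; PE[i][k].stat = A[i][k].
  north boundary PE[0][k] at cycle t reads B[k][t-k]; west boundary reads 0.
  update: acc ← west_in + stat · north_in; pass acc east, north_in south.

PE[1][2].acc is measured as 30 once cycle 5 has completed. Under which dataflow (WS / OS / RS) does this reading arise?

dataflow = WS

Under WS (3×3), PE[1][2]:
  t=0 PE[1][2]: acc=0 h=0 v=0
  t=1 PE[1][2]: acc=0 h=0 v=0
  t=2 PE[1][2]: acc=0 h=0 v=0
  t=3 PE[1][2]: acc=16 h=4 v=16
  t=4 PE[1][2]: acc=39 h=1 v=39
  t=5 PE[1][2]: acc=30 h=6 v=30
Under OS (3×3), PE[1][2]:
  t=0 PE[1][2]: acc=0 h=0 v=0
  t=1 PE[1][2]: acc=0 h=0 v=0
  t=2 PE[1][2]: acc=0 h=0 v=0
  t=3 PE[1][2]: acc=36 h=9 v=4
  t=4 PE[1][2]: acc=39 h=1 v=3
  t=5 PE[1][2]: acc=47 h=4 v=2
Under RS (3×3), PE[1][2]:
  t=0 PE[1][2]: acc=0 h=0 v=0
  t=1 PE[1][2]: acc=0 h=0 v=0
  t=2 PE[1][2]: acc=0 h=0 v=0
  t=3 PE[1][2]: acc=80 h=80 v=3
  t=4 PE[1][2]: acc=57 h=57 v=9
  t=5 PE[1][2]: acc=47 h=47 v=2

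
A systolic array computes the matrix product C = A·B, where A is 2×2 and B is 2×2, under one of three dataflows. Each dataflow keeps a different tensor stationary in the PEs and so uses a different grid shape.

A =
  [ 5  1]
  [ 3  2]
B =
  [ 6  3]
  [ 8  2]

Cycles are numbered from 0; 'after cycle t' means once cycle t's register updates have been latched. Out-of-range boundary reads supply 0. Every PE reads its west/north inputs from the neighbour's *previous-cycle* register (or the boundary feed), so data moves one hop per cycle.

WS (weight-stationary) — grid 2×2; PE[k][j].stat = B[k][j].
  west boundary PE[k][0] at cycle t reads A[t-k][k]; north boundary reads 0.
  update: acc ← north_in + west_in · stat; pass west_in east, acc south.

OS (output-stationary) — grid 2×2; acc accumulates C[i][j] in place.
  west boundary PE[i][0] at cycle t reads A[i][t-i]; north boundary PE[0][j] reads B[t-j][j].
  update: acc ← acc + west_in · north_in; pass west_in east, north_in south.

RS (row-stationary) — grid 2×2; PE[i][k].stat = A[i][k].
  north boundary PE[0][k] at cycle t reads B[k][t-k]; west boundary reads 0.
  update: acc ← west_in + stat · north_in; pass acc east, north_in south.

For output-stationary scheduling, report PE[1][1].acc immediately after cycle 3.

OS 2×2: PE[1][1] cycle-by-cycle (with neighbour feeds):
  [0] (0,1) acc=0 (h:0 v:0)
  [0] (1,0) acc=0 (h:0 v:0)
  [0] (1,1) acc=0 (h:0 v:0)
  [1] (0,1) acc=15 (h:5 v:3)
  [1] (1,0) acc=18 (h:3 v:6)
  [1] (1,1) acc=0 (h:0 v:0)
  [2] (0,1) acc=17 (h:1 v:2)
  [2] (1,0) acc=34 (h:2 v:8)
  [2] (1,1) acc=9 (h:3 v:3)
  [3] (0,1) acc=17 (h:0 v:0)
  [3] (1,0) acc=34 (h:0 v:0)
  [3] (1,1) acc=13 (h:2 v:2)

PE[1][1].acc = 13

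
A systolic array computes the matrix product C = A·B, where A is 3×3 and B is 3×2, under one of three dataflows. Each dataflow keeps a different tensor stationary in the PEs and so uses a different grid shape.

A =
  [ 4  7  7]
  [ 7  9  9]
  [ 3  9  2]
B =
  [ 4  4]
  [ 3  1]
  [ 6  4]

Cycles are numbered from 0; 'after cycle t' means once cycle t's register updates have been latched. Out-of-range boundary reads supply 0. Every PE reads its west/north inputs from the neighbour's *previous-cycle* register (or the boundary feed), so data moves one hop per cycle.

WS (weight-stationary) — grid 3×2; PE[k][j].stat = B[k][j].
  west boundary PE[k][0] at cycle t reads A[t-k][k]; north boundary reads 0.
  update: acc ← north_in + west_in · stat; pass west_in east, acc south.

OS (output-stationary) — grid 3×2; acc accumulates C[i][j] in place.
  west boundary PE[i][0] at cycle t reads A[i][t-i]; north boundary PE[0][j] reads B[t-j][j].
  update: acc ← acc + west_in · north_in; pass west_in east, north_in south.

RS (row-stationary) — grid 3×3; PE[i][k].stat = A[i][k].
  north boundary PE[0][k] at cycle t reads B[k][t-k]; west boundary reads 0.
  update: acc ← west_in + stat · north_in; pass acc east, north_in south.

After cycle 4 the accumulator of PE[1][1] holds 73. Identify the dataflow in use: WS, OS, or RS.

— WS: 3×2; PE[1][1] trace:
  @0  [1,1]  acc 0  |  →0  ↓0
  @1  [1,1]  acc 0  |  →0  ↓0
  @2  [1,1]  acc 23  |  →7  ↓23
  @3  [1,1]  acc 37  |  →9  ↓37
  @4  [1,1]  acc 21  |  →9  ↓21
— OS: 3×2; PE[1][1] trace:
  @0  [1,1]  acc 0  |  →0  ↓0
  @1  [1,1]  acc 0  |  →0  ↓0
  @2  [1,1]  acc 28  |  →7  ↓4
  @3  [1,1]  acc 37  |  →9  ↓1
  @4  [1,1]  acc 73  |  →9  ↓4
— RS: 3×3; PE[1][1] trace:
  @0  [1,1]  acc 0  |  →0  ↓0
  @1  [1,1]  acc 0  |  →0  ↓0
  @2  [1,1]  acc 55  |  →55  ↓3
  @3  [1,1]  acc 37  |  →37  ↓1
  @4  [1,1]  acc 0  |  →0  ↓0

dataflow = OS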